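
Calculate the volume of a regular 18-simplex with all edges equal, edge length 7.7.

For a regular n-simplex with edge a, V = (a^n / n!)·√((n+1)/2^n). With a=7.7, n=18: V ≈ 0.0120392.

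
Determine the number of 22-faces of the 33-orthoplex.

An n-cross-polytope has 2^(k+1)·C(n,k+1) k-faces. Here 2^23·C(33,23) = 8388608·92561040 = 776458280632320.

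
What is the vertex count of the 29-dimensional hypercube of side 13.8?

Each vertex is a binary string of length 29, so there are 2^29 = 536870912.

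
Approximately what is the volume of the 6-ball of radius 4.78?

Volume = π^{6/2}·(4.78)^6/Γ(4) ≈ 61640.4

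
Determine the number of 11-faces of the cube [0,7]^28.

Choose 11 of 28 axes to span the face (C(28,11) = 21474180 ways), then fix each of the remaining 17 coordinates at one of its two extreme values (2^17 = 131072 ways): 21474180·131072 = 2814663720960.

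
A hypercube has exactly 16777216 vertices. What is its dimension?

n = log_2(16777216) = 24.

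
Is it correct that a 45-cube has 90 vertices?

False. The 45-cube has 2^45 = 35184372088832 vertices.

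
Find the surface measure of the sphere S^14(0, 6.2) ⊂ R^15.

|∂B_15(6.2)| ≈ 7.09586e+11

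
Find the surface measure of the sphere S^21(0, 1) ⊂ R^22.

S = n·V_n(r)/r = 22·V_22(1)/1 (volume-to-surface relation), giving π^11/1814400 ≈ 0.162149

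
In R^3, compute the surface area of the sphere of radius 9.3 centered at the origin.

S = n·V_n(r)/r = 3·V_3(9.3)/9.3 (volume-to-surface relation), giving 4πr² = 4π·(9.3)² ≈ 1086.87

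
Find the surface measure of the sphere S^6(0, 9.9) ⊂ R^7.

|∂B_7(9.9)| ≈ 3.11379e+07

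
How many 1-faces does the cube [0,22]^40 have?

The 40-cube has n·2^(n-1) = 40·2^39 = 40·549755813888 = 21990232555520 edges.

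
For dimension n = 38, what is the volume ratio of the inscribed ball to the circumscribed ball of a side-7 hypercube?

Volume scales as r^n, and r_in/r_out = 1/√38, giving (1/√38)^38 ≈ 9.64077e-31.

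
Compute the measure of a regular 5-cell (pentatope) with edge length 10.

V_4 = √(5) · 10^4 / (4! · 2^(4/2)) ≈ 232.924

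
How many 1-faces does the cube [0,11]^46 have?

Number of 1-faces = C(46,1)·2^(46-1) = 46·35184372088832 = 1618481116086272.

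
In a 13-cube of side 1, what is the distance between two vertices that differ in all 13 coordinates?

Diagonal = √13 · 1 ≈ 3.60555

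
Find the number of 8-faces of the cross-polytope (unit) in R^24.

Number of 8-faces = 2^(8+1) · C(24,8+1) = 512 · 1307504 = 669442048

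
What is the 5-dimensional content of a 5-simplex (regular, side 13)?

V_5 = √(6) · 13^5 / (5! · 2^(5/2)) ≈ 1339.79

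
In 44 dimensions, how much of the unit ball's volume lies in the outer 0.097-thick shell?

Shell fraction = 1 - (1-0.097)^44 ≈ 0.988773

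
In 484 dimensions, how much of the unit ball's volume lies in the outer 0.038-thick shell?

Shell fraction = 1 - (1-0.038)^484 ≈ 0.9999999928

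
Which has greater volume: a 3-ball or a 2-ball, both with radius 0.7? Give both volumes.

V_3(0.7) ≈ 1.43676. V_2(0.7) ≈ 1.53938. The 2-ball is larger.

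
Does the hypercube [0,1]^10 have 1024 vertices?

True. The 10-cube has 2^10 = 1024 vertices.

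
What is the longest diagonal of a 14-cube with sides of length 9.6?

The space diagonal of an n-cube of side s is s√n. Here 9.6·√14 ≈ 35.9199.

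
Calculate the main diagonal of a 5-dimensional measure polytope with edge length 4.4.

Diagonal = √5 · 4.4 ≈ 9.8387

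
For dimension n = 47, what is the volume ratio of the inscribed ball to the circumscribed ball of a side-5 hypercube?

V_in / V_out = (r_in/r_out)^47 = (1/√47)^47 = 47^(-47/2) ≈ 5.07809e-40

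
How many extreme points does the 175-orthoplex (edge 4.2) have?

The vertices are ±e_1, ..., ±e_175, so there are 2·175 = 350.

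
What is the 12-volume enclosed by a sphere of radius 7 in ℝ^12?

Volume = π^{12/2}·(7)^12/Γ(7) = 13841287201·π^6/720 ≈ 1.84818e+10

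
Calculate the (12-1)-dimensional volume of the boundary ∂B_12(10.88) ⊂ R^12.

The surface area of an n-ball is 2π^(n/2) r^(n-1) / Γ(n/2). For n=12, r=10.88: 4.05197e+12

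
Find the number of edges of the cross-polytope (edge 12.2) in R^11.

An n-cross-polytope has 2^(k+1)·C(n,k+1) k-faces. Here 2^2·C(11,2) = 4·55 = 220.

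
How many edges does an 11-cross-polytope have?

f_1(11-orthoplex) = 2^2 · (11 choose 2) = 220.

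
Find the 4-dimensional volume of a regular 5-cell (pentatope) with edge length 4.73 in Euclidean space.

V_4 = √(5) · 4.73^4 / (4! · 2^(4/2)) ≈ 11.6589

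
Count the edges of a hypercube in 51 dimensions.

Each of the 2^51 = 2251799813685248 vertices has degree 51; total edges = 51·2^51/2 = 57420895248973824.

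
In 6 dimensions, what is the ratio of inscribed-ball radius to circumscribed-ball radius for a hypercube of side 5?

r_in / r_out = (5/2) / (5√6/2) = 1/√6 ≈ 0.408248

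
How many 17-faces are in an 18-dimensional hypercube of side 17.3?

Choose 17 of 18 axes to span the face (C(18,17) = 18 ways), then fix each of the remaining 1 coordinate at one of its two extreme values (2^1 = 2 ways): 18·2 = 36.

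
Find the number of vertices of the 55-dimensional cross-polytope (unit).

The vertices are ±e_1, ..., ±e_55, so there are 2·55 = 110.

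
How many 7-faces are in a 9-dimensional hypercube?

An n-cube has C(n,k)·2^(n-k) k-faces. Here C(9,7)·2^2 = 36·4 = 144.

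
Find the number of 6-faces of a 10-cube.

Number of 6-faces = C(10,6) · 2^(10-6) = 210 · 16 = 3360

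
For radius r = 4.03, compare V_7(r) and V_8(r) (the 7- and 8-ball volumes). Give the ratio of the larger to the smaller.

V_7(4.03) ≈ 81567.2, V_8(4.03) ≈ 282377. The 8-ball is larger by a factor of 3.462.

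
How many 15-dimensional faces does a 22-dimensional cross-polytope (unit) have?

An n-cross-polytope has 2^(k+1)·C(n,k+1) k-faces. Here 2^16·C(22,16) = 65536·74613 = 4889837568.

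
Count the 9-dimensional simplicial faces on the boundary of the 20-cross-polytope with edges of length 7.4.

f_9(20-orthoplex) = 2^10 · (20 choose 10) = 189190144.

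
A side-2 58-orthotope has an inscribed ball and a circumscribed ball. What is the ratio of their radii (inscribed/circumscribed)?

r_in = 2/2 (half the side); r_out = 2√58/2 (half the diagonal). Ratio = 1/√58 ≈ 0.131306.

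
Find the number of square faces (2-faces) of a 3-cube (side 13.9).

An n-cube has C(n,k)·2^(n-k) k-faces. Here C(3,2)·2^1 = 3·2 = 6.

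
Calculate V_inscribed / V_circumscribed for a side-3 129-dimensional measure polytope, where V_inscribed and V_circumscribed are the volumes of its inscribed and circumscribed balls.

V_in/V_out = n^(-n/2) = 129^(-129/2) ≈ 7.36146e-137.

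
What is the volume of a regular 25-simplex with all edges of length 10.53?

Volume = 10.53^25 · √(26/2^25) / 25! ≈ 0.00206384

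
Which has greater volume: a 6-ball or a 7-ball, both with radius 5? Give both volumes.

V_6(5) ≈ 80745.5. V_7(5) ≈ 369122. The 7-ball is larger.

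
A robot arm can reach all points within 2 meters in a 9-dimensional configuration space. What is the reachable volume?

The n-ball volume is π^(n/2)·r^n/Γ(n/2+1). With n=9, r=2: V = 16384·π^4/945 ≈ 1688.84.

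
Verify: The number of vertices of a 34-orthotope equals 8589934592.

False. The 34-cube has 2^34 = 17179869184 vertices.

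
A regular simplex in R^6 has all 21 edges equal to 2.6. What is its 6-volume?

V = (2.6^6 / 6!) · √((6+1) / 2^6) ≈ 0.141895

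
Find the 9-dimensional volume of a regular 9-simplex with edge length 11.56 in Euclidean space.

V_9 = √(10) · 11.56^9 / (9! · 2^(9/2)) ≈ 1419.78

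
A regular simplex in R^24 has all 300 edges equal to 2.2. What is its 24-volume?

V = (2.2^24 / 24!) · √((24+1) / 2^24) ≈ 3.25124e-19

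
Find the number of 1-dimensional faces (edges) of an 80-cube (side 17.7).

Each of the 2^80 = 1208925819614629174706176 vertices has degree 80; total edges = 80·2^80/2 = 48357032784585166988247040.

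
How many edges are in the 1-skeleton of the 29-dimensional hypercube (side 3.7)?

The 29-cube has n·2^(n-1) = 29·2^28 = 29·268435456 = 7784628224 edges.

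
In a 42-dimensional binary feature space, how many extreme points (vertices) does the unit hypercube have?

The 42-cube has 2^42 = 4398046511104 vertices.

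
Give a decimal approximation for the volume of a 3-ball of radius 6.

V = 288·π ≈ 904.779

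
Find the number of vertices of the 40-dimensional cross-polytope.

An n-cross-polytope has 2n vertices; here n = 40, giving 80.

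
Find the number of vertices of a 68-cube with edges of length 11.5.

Number of vertices = 2^68 = 295147905179352825856.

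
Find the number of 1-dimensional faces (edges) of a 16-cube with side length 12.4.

The 16-cube has n·2^(n-1) = 16·2^15 = 16·32768 = 524288 edges.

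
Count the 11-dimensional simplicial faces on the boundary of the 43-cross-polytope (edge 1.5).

f_11(43-orthoplex) = 2^12 · (43 choose 12) = 62827226169344.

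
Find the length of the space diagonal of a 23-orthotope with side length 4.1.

The space diagonal of an n-cube of side s is s√n. Here 4.1·√23 ≈ 19.6629.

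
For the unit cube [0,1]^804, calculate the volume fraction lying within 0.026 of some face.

The inner cube has side 1-2·0.026 = 0.948 and volume (0.948)^804 ≈ 2.259e-19, so the shell holds 1 - 2.259e-19 of the volume.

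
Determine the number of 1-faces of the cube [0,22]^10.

Choose 1 of 10 axes to span the face (C(10,1) = 10 ways), then fix each of the remaining 9 coordinates at one of its two extreme values (2^9 = 512 ways): 10·512 = 5120.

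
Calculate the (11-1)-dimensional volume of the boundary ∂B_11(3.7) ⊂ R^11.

S_11(3.7) = 2·π^(11/2)·(3.7)^10 / Γ(11/2) ≈ 9.96586e+06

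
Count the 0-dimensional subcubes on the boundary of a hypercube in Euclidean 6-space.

f_0(6-cube) = (6 choose 0) · 2^6 = 64.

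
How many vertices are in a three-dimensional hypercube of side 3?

Choose 0 of 3 axes to span the face (C(3,0) = 1 way), then fix each of the remaining 3 coordinates at one of its two extreme values (2^3 = 8 ways): 1·8 = 8.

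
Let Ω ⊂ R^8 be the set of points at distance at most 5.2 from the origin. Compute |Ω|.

V_8(5.2) = π^(8/2) · (5.2)^8 / Γ(8/2 + 1) ≈ 2.16978e+06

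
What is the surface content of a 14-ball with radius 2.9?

|∂B_14(2.9)| ≈ 8.60836e+06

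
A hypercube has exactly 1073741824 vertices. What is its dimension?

n = log_2(1073741824) = 30.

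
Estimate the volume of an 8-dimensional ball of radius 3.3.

Volume = π^{8/2}·(3.3)^8/Γ(5) ≈ 57082.1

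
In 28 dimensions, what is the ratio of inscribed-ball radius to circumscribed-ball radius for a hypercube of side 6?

For an n-cube of any side s, the inradius is s/2 and the circumradius is s√n/2, so the ratio is 1/√28 ≈ 0.188982.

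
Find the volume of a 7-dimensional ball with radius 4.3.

The n-ball volume is π^(n/2)·r^n/Γ(n/2+1). With n=7, r=4.3: V ≈ 128428.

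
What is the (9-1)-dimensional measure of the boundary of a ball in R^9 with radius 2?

|∂B_9(2)| = 8192·π^4/105 ≈ 7599.76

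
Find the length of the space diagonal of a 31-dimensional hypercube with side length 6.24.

The space diagonal of an n-cube of side s is s√n. Here 6.24·√31 ≈ 34.7428.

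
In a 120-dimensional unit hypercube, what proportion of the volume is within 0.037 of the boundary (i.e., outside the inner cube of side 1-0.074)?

1 - (1 - 2·0.037)^120 = 1 - 0.926^120 ≈ 0.999902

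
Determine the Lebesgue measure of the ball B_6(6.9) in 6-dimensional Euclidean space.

V_6(6.9) = π^(6/2) · (6.9)^6 / Γ(6/2 + 1) ≈ 557690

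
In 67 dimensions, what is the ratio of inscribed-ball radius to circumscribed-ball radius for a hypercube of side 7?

r_in / r_out = (7/2) / (7√67/2) = 1/√67 ≈ 0.122169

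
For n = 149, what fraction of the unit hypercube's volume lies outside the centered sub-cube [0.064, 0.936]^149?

Shell fraction = 1 - (1-0.128)^149 ≈ 0.9999999986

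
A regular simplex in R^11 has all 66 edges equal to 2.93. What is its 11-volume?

V = (2.93^11 / 11!) · √((11+1) / 2^11) ≈ 0.000262008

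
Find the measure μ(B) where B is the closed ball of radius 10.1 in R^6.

The n-ball volume is π^(n/2)·r^n/Γ(n/2+1). With n=6, r=10.1: V ≈ 5.48563e+06.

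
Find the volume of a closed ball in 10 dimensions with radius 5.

V = 1953125·π^5/24 ≈ 2.49039e+07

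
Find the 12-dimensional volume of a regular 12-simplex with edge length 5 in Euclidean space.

Volume = 5^12 · √(13/2^12) / 12! ≈ 0.0287141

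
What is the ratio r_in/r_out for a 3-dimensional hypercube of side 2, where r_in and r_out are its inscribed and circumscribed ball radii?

For an n-cube of any side s, the inradius is s/2 and the circumradius is s√n/2, so the ratio is 1/√3 ≈ 0.57735.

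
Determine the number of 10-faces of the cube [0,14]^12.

An n-cube has C(n,k)·2^(n-k) k-faces. Here C(12,10)·2^2 = 66·4 = 264.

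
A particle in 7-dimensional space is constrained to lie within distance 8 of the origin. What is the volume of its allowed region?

Volume = π^{7/2}·(8)^7/Γ(9/2) = 33554432·π^3/105 ≈ 9.90855e+06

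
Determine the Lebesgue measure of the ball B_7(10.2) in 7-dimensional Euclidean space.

Volume = π^{7/2}·(10.2)^7/Γ(9/2) ≈ 5.42727e+07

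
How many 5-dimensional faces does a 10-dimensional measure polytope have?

Choose 5 of 10 axes to span the face (C(10,5) = 252 ways), then fix each of the remaining 5 coordinates at one of its two extreme values (2^5 = 32 ways): 252·32 = 8064.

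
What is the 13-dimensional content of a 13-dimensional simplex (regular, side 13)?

For a regular n-simplex with edge a, V = (a^n / n!)·√((n+1)/2^n). With a=13, n=13: V ≈ 2010.72.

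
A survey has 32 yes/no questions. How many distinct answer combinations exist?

Number of vertices = 2^32 = 4294967296.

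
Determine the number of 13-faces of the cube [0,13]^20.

Choose 13 of 20 axes to span the face (C(20,13) = 77520 ways), then fix each of the remaining 7 coordinates at one of its two extreme values (2^7 = 128 ways): 77520·128 = 9922560.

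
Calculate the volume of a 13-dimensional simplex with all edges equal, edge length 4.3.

V_13 = √(14) · 4.3^13 / (13! · 2^(13/2)) ≈ 0.00114072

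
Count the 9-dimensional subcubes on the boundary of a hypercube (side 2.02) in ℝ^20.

Number of 9-faces = C(20,9) · 2^(20-9) = 167960 · 2048 = 343982080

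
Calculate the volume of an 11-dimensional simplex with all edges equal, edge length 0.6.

V_11 = √(12) · 0.6^11 / (11! · 2^(11/2)) ≈ 6.95719e-12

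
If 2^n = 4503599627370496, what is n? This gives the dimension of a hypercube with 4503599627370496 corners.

The n-cube has 2^n vertices, and 4503599627370496 = 2^52, so n = 52.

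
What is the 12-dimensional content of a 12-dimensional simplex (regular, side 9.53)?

Volume = 9.53^12 · √(13/2^12) / 12! ≈ 66.0039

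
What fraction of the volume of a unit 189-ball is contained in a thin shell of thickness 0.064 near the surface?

1 - (1-0.064)^189 ≈ 0.9999962749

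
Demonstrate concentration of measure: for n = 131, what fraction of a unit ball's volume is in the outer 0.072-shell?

1 - (1-0.072)^131 ≈ 0.999944 ≈ 99.9944%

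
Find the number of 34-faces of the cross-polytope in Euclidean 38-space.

f_34(38-orthoplex) = 2^35 · (38 choose 35) = 289858752872448.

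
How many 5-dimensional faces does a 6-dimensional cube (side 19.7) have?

An n-cube has C(n,k)·2^(n-k) k-faces. Here C(6,5)·2^1 = 6·2 = 12.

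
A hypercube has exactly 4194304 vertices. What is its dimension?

n = log_2(4194304) = 22.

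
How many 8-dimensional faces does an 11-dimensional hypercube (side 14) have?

Choose 8 of 11 axes to span the face (C(11,8) = 165 ways), then fix each of the remaining 3 coordinates at one of its two extreme values (2^3 = 8 ways): 165·8 = 1320.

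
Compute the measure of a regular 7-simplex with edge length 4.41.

V_7 = √(8) · 4.41^7 / (7! · 2^(7/2)) ≈ 1.60909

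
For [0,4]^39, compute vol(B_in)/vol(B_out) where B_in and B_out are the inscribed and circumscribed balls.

V_in / V_out = (r_in/r_out)^39 = (1/√39)^39 = 39^(-39/2) ≈ 9.42411e-32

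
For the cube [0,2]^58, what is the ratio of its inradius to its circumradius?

r_in / r_out = (2/2) / (2√58/2) = 1/√58 ≈ 0.131306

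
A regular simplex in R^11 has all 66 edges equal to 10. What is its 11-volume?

V_11 = √(12) · 10^11 / (11! · 2^(11/2)) ≈ 191.765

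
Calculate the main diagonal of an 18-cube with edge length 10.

d = √(10² + 10² + ... + 10²) [18 terms] = √(18·10²) = 10√18 ≈ 42.4264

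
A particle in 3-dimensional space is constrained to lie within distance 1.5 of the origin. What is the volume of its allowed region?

The n-ball volume is π^(n/2)·r^n/Γ(n/2+1). With n=3, r=1.5: V = 9·π/2 ≈ 14.1372.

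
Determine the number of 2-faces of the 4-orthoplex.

Each 2-face is the convex hull of 3 vertices, one chosen as ±e_i from each of 3 distinct axes: 2^3·C(4,3) = 32.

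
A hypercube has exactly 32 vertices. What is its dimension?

The n-cube has 2^n vertices, and 32 = 2^5, so n = 5.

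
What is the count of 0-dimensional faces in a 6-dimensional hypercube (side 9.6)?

An n-cube has C(n,k)·2^(n-k) k-faces. Here C(6,0)·2^6 = 1·64 = 64.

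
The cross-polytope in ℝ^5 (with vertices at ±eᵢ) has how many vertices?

Number of vertices = 2n = 10.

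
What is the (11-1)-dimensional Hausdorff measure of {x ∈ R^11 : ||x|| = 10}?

|∂B_11(10)| = 128000000000·π^5/189 ≈ 2.07251e+11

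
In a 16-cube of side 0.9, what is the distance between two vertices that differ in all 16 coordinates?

Diagonal = √16 · 0.9 = 3.6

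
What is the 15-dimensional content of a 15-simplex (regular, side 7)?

For a regular n-simplex with edge a, V = (a^n / n!)·√((n+1)/2^n). With a=7, n=15: V ≈ 0.0802243.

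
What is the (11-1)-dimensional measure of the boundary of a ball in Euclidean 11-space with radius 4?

The surface area of an n-ball is 2π^(n/2) r^(n-1) / Γ(n/2). For n=11, r=4: 67108864·π^5/945 ≈ 2.17319e+07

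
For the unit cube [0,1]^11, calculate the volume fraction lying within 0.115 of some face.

1 - (1 - 2·0.115)^11 = 1 - 0.77^11 ≈ 0.943585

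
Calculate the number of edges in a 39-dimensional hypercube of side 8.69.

Each of the 2^39 = 549755813888 vertices has degree 39; total edges = 39·2^39/2 = 10720238370816.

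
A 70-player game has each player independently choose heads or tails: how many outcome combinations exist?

Number of vertices = 2^70 = 1180591620717411303424.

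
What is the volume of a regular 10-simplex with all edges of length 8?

Volume = 8^10 · √(11/2^10) / 10! ≈ 30.6678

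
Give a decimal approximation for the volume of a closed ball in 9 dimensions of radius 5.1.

V_9(5.1) = π^(9/2) · (5.1)^9 / Γ(9/2 + 1) ≈ 7.69926e+06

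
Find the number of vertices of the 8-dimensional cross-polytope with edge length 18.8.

Number of vertices = 2n = 16.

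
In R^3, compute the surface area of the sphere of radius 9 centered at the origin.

S_3(9) = 2·π^(3/2)·(9)^2 / Γ(3/2) = 4πr² = 4π·(9)² ≈ 1017.88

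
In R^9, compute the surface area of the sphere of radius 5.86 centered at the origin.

|∂B_9(5.86)| ≈ 4.12801e+07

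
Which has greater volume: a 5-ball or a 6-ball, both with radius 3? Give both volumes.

V_5(3) ≈ 1279.1. V_6(3) ≈ 3767.26. The 6-ball is larger.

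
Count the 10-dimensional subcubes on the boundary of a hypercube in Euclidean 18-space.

Choose 10 of 18 axes to span the face (C(18,10) = 43758 ways), then fix each of the remaining 8 coordinates at one of its two extreme values (2^8 = 256 ways): 43758·256 = 11202048.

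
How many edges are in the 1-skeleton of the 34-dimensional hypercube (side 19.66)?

The 34-cube has n·2^(n-1) = 34·2^33 = 34·8589934592 = 292057776128 edges.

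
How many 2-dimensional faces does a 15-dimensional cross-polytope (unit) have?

f_2(15-orthoplex) = 2^3 · (15 choose 3) = 3640.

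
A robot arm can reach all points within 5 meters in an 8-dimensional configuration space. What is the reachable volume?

Volume = π^{8/2}·(5)^8/Γ(5) = 390625·π^4/24 ≈ 1.58543e+06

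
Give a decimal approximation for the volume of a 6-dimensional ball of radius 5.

V_6(5) = π^(6/2) · (5)^6 / Γ(6/2 + 1) = 15625·π^3/6 ≈ 80745.5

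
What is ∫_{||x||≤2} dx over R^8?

The n-ball volume is π^(n/2)·r^n/Γ(n/2+1). With n=8, r=2: V = 32·π^4/3 ≈ 1039.03.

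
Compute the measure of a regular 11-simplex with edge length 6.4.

For a regular n-simplex with edge a, V = (a^n / n!)·√((n+1)/2^n). With a=6.4, n=11: V ≈ 1.41498.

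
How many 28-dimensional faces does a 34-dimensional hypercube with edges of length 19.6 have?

Number of 28-faces = C(34,28) · 2^(34-28) = 1344904 · 64 = 86073856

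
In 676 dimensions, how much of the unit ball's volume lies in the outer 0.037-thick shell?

Shell fraction = 1 - (1-0.037)^676 ≈ 1 - 8.538e-12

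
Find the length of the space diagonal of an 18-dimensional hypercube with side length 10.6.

||(10.6,10.6,...,10.6)|| = √(18)·10.6 ≈ 44.972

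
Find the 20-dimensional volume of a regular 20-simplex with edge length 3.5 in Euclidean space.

V_20 = √(21) · 3.5^20 / (20! · 2^(20/2)) ≈ 1.39974e-10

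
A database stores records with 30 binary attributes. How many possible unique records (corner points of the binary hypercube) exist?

Each vertex is a binary string of length 30, so there are 2^30 = 1073741824.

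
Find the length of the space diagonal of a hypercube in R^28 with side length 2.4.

d = √(2.4² + 2.4² + ... + 2.4²) [28 terms] = √(28·2.4²) = 2.4√28 ≈ 12.6996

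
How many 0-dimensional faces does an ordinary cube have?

Choose 0 of 3 axes to span the face (C(3,0) = 1 way), then fix each of the remaining 3 coordinates at one of its two extreme values (2^3 = 8 ways): 1·8 = 8.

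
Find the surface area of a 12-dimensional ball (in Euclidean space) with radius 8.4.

S_12(8.4) = 2·π^(12/2)·(8.4)^11 / Γ(12/2) ≈ 2.35407e+11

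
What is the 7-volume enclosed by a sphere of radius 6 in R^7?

Volume = π^{7/2}·(6)^7/Γ(9/2) = 1492992·π^3/35 ≈ 1.32263e+06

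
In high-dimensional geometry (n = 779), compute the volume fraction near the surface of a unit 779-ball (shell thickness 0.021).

1 - (1-0.021)^779 ≈ 0.999999934 ≈ 99.999993%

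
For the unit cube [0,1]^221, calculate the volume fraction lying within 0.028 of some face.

Shell fraction = 1 - (1-0.056)^221 ≈ 0.9999970569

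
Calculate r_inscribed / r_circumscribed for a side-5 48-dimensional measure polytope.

r_in = 5/2 (half the side); r_out = 5√48/2 (half the diagonal). Ratio = 1/√48 ≈ 0.144338.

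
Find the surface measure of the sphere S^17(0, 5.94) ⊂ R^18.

S_18(5.94) = 2·π^(18/2)·(5.94)^17 / Γ(18/2) ≈ 2.10973e+13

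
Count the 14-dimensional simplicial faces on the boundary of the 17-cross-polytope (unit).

Each 14-face is the convex hull of 15 vertices, one chosen as ±e_i from each of 15 distinct axes: 2^15·C(17,15) = 4456448.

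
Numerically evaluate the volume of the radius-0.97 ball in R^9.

The n-ball volume is π^(n/2)·r^n/Γ(n/2+1). With n=9, r=0.97: V ≈ 2.50763.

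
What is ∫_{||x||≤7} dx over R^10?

V_10(7) = π^(10/2) · (7)^10 / Γ(10/2 + 1) = 282475249·π^5/120 ≈ 7.20358e+08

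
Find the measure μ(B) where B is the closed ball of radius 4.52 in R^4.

Volume = π^{4/2}·(4.52)^4/Γ(3) ≈ 2059.79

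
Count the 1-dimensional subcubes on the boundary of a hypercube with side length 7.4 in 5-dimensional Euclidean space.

f_1(5-cube) = (5 choose 1) · 2^4 = 80.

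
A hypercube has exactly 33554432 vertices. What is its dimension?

The n-cube has 2^n vertices, and 33554432 = 2^25, so n = 25.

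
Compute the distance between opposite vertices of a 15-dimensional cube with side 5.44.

||(5.44,5.44,...,5.44)|| = √(15)·5.44 ≈ 21.069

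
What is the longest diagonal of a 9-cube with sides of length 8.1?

The space diagonal of an n-cube of side s is s√n. Here 8.1·√9 = 24.3.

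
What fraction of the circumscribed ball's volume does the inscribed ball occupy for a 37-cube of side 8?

The radii are 8/2 and 8√37/2, so the volume ratio is (1/√37)^37 = 37^{-37/2} ≈ 9.73348e-30.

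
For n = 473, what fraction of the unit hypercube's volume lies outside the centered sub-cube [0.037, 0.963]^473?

Shell fraction = 1 - (1-0.074)^473 ≈ 1 - 1.611e-16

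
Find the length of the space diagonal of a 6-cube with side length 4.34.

||(4.34,4.34,...,4.34)|| = √(6)·4.34 ≈ 10.6308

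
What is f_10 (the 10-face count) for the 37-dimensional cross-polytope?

Each 10-face is the convex hull of 11 vertices, one chosen as ±e_i from each of 11 distinct axes: 2^11·C(37,11) = 1751023927296.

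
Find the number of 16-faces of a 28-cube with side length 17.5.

Number of 16-faces = C(28,16) · 2^(28-16) = 30421755 · 4096 = 124607508480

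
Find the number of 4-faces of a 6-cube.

Number of 4-faces = C(6,4) · 2^(6-4) = 15 · 4 = 60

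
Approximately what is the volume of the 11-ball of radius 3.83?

The n-ball volume is π^(n/2)·r^n/Γ(n/2+1). With n=11, r=3.83: V ≈ 4.90108e+06.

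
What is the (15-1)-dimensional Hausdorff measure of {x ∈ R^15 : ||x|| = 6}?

S = n·V_n(r)/r = 15·V_15(6)/6 (volume-to-surface relation), giving 743008370688·π^7/5005 ≈ 4.48372e+11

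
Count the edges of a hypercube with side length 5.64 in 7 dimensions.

An n-cube has n·2^(n-1) edges. With n = 7: 7·64 = 448.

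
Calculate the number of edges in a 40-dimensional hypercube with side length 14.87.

Number of 1-faces = C(40,1)·2^(40-1) = 40·549755813888 = 21990232555520.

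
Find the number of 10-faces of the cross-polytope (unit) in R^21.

An n-cross-polytope has 2^(k+1)·C(n,k+1) k-faces. Here 2^11·C(21,11) = 2048·352716 = 722362368.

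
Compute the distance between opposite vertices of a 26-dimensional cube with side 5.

d = √(5² + 5² + ... + 5²) [26 terms] = √(26·5²) = 5√26 ≈ 25.4951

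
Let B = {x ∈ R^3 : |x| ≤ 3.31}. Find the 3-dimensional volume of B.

V_3(3.31) = π^(3/2) · (3.31)^3 / Γ(3/2 + 1) ≈ 151.905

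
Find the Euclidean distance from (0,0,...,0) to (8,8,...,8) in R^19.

The space diagonal of an n-cube of side s is s√n. Here 8·√19 ≈ 34.8712.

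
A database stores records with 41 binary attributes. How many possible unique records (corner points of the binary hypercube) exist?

An n-cube has 2^n vertices; for n = 41 that is 2^41 = 2199023255552.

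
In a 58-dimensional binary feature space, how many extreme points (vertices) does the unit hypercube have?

The 58-cube has 2^58 = 288230376151711744 vertices.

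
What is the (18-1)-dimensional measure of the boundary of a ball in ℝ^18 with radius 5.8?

|∂B_18(5.8)| ≈ 1.40648e+13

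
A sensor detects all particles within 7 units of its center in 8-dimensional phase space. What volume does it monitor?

Volume = π^{8/2}·(7)^8/Γ(5) = 5764801·π^4/24 ≈ 2.33977e+07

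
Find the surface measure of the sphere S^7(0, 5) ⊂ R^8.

S_8(5) = 2·π^(8/2)·(5)^7 / Γ(8/2) = 78125·π^4/3 ≈ 2.5367e+06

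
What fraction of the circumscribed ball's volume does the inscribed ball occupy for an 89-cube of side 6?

Volume scales as r^n, and r_in/r_out = 1/√89, giving (1/√89)^89 ≈ 1.78708e-87.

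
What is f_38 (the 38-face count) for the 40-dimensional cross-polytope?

Number of 38-faces = 2^(38+1) · C(40,38+1) = 549755813888 · 40 = 21990232555520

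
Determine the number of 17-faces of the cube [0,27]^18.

f_17(18-cube) = (18 choose 17) · 2^1 = 36.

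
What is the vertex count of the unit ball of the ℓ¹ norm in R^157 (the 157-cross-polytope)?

An n-cross-polytope has 2n vertices; here n = 157, giving 314.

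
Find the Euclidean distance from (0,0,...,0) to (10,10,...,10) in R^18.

The space diagonal of an n-cube of side s is s√n. Here 10·√18 ≈ 42.4264.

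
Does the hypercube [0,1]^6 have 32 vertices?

False. The 6-cube has 2^6 = 64 vertices.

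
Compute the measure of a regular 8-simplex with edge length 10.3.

Volume = 10.3^8 · √(9/2^8) / 8! ≈ 589.086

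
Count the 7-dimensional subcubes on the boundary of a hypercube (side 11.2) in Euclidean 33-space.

An n-cube has C(n,k)·2^(n-k) k-faces. Here C(33,7)·2^26 = 4272048·67108864 = 286692288233472.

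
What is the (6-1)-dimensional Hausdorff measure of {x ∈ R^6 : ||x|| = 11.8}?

The surface area of an n-ball is 2π^(n/2) r^(n-1) / Γ(n/2). For n=6, r=11.8: 7.09348e+06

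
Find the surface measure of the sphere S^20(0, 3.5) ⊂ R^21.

|∂B_21(3.5)| = 11398895185373143·π^10/47888755200 ≈ 2.22909e+10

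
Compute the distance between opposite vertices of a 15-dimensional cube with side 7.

The space diagonal of an n-cube of side s is s√n. Here 7·√15 ≈ 27.1109.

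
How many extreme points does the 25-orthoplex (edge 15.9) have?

An n-cross-polytope has 2n vertices; here n = 25, giving 50.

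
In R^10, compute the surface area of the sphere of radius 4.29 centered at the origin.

The surface area of an n-ball is 2π^(n/2) r^(n-1) / Γ(n/2). For n=10, r=4.29: 1.25512e+07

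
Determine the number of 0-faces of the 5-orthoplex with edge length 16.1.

Each 0-face is the convex hull of 1 vertex, one chosen as ±e_i from each of 1 distinct axis: 2^1·C(5,1) = 10.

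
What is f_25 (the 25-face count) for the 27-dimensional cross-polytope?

Each 25-face is the convex hull of 26 vertices, one chosen as ±e_i from each of 26 distinct axes: 2^26·C(27,26) = 1811939328.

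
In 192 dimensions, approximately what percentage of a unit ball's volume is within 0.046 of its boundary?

1 - (1-0.046)^192 ≈ 0.999882 ≈ 99.9882%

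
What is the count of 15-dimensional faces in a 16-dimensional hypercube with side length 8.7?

Number of 15-faces = C(16,15) · 2^(16-15) = 16 · 2 = 32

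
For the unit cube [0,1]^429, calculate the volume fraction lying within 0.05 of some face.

1 - (1 - 2·0.05)^429 = 1 - 0.9^429 ≈ 1 - 2.344e-20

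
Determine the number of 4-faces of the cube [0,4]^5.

Number of 4-faces = C(5,4) · 2^(5-4) = 5 · 2 = 10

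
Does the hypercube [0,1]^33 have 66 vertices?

False. The 33-cube has 2^33 = 8589934592 vertices.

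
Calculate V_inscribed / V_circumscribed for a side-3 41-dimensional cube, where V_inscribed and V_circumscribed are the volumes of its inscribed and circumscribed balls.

V_in/V_out = n^(-n/2) = 41^(-41/2) ≈ 8.66824e-34.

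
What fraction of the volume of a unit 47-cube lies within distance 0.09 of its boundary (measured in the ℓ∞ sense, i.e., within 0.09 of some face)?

The inner cube has side 1-2·0.09 = 0.82 and volume (0.82)^47 ≈ 8.897e-05, so the shell holds 0.999911 of the volume.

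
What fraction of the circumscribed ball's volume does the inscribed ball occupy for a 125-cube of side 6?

Volume scales as r^n, and r_in/r_out = 1/√125, giving (1/√125)^125 ≈ 8.77252e-132.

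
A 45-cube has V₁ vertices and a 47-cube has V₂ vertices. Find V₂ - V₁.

V₁ = 2^45 = 35184372088832. V₂ = 2^47 = 140737488355328. V₂ - V₁ = 105553116266496.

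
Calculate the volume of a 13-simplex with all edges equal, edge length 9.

For a regular n-simplex with edge a, V = (a^n / n!)·√((n+1)/2^n). With a=9, n=13: V ≈ 16.8749.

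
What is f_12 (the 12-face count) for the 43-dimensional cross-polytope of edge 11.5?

Number of 12-faces = 2^(12+1) · C(43,12+1) = 8192 · 36576848168 = 299637540192256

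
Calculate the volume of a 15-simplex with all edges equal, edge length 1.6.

V_15 = √(16) · 1.6^15 / (15! · 2^(15/2)) ≈ 1.94821e-11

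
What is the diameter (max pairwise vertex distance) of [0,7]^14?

The space diagonal of an n-cube of side s is s√n. Here 7·√14 ≈ 26.1916.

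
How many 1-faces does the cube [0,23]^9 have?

Each of the 2^9 = 512 vertices has degree 9; total edges = 9·2^9/2 = 2304.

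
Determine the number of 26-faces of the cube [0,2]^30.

Choose 26 of 30 axes to span the face (C(30,26) = 27405 ways), then fix each of the remaining 4 coordinates at one of its two extreme values (2^4 = 16 ways): 27405·16 = 438480.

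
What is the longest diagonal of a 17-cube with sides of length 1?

The space diagonal of an n-cube of side s is s√n. Here 1·√17 ≈ 4.12311.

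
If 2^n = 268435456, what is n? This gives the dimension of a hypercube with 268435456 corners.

n = log_2(268435456) = 28.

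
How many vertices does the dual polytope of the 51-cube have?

The 51-dimensional cross-polytope has 2n = 2·51 = 102 vertices.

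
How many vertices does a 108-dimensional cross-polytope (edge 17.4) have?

The vertices are ±e_1, ..., ±e_108, so there are 2·108 = 216.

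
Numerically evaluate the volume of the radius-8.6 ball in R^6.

Volume = π^{6/2}·(8.6)^6/Γ(4) ≈ 2.09069e+06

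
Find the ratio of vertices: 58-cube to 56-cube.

The 58-cube has 2^58 = 288230376151711744 vertices. The 56-cube has 2^56 = 72057594037927936 vertices. Ratio: 288230376151711744/72057594037927936 = 4.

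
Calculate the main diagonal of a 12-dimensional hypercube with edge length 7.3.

The space diagonal of an n-cube of side s is s√n. Here 7.3·√12 ≈ 25.2879.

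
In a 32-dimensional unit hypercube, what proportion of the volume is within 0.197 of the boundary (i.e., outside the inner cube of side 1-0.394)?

1 - (1 - 2·0.197)^32 = 1 - 0.606^32 ≈ 0.9999998906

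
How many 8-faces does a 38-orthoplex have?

An n-cross-polytope has 2^(k+1)·C(n,k+1) k-faces. Here 2^9·C(38,9) = 512·163011640 = 83461959680.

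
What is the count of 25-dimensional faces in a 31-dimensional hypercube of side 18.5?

Number of 25-faces = C(31,25) · 2^(31-25) = 736281 · 64 = 47121984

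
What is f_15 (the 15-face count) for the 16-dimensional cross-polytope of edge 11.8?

f_15(16-orthoplex) = 2^16 · (16 choose 16) = 65536.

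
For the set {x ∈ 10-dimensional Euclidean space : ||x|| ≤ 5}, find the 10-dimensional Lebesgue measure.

The n-ball volume is π^(n/2)·r^n/Γ(n/2+1). With n=10, r=5: V = 1953125·π^5/24 ≈ 2.49039e+07.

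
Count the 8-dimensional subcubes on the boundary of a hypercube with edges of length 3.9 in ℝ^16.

An n-cube has C(n,k)·2^(n-k) k-faces. Here C(16,8)·2^8 = 12870·256 = 3294720.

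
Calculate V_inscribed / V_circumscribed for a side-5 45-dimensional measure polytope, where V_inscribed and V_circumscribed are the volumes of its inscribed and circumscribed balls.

The radii are 5/2 and 5√45/2, so the volume ratio is (1/√45)^45 = 45^{-45/2} ≈ 6.34919e-38.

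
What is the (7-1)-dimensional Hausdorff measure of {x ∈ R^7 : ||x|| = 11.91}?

|∂B_7(11.91)| ≈ 9.4395e+07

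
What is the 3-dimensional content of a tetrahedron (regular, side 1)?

Volume = (√2/12) · 1³ = 0.117851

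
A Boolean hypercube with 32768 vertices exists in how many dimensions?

Since 2^n = 32768, we have n = 15.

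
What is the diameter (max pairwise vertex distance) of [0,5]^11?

d = √(5² + 5² + ... + 5²) [11 terms] = √(11·5²) = 5√11 ≈ 16.5831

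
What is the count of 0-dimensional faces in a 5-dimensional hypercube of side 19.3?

f_0(5-cube) = (5 choose 0) · 2^5 = 32.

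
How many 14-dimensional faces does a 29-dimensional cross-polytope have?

f_14(29-orthoplex) = 2^15 · (29 choose 15) = 2541445447680.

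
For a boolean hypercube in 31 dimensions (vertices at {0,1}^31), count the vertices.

The 31-cube has 2^31 = 2147483648 vertices.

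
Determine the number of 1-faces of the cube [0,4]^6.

Number of 1-faces = C(6,1) · 2^(6-1) = 6 · 32 = 192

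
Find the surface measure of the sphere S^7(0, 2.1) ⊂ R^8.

S = n·V_n(r)/r = 8·V_8(2.1)/2.1 (volume-to-surface relation), giving 5848.08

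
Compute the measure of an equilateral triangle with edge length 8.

Area = (√3/4) · 8² = 27.7128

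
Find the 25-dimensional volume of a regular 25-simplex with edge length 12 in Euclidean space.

V = (12^25 / 25!) · √((25+1) / 2^25) ≈ 0.0541374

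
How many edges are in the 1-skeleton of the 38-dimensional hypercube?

The 38-cube has n·2^(n-1) = 38·2^37 = 38·137438953472 = 5222680231936 edges.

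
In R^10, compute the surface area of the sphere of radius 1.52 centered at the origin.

|∂B_10(1.52)| ≈ 1104.49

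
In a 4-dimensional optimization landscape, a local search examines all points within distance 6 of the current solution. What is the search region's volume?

The n-ball volume is π^(n/2)·r^n/Γ(n/2+1). With n=4, r=6: V = 648·π^2 ≈ 6395.5.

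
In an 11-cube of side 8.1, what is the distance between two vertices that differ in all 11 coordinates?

The space diagonal of an n-cube of side s is s√n. Here 8.1·√11 ≈ 26.8647.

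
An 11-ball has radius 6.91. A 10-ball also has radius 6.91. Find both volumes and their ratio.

V_11(6.91) ≈ 3.2312e+09. V_10(6.91) ≈ 6.3292e+08. Ratio V_11/V_10 ≈ 5.105.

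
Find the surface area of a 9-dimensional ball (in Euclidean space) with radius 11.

S_9(11) = 2·π^(9/2)·(11)^8 / Γ(9/2) = 6859484192·π^4/105 ≈ 6.36358e+09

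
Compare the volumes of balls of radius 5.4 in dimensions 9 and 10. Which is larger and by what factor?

V_9(5.4) ≈ 1.28784e+07, V_10(5.4) ≈ 5.37658e+07. The 10-ball is larger by a factor of 4.175.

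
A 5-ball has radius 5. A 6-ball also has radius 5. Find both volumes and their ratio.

V_5(5) ≈ 16449.3. V_6(5) ≈ 80745.5. Ratio V_5/V_6 ≈ 0.2037.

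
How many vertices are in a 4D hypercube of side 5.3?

f_0(4-cube) = (4 choose 0) · 2^4 = 16.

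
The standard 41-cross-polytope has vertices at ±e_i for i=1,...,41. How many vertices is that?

Number of vertices = 2n = 82.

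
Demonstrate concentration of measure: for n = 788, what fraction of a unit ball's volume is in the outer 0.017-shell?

1 - (1-0.017)^788 ≈ 0.9999986443 ≈ 99.999864%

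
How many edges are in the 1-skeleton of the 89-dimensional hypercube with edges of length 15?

An n-cube has n·2^(n-1) edges. With n = 89: 89·309485009821345068724781056 = 27544165874099711116505513984.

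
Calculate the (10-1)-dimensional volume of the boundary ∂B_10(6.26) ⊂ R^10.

|∂B_10(6.26)| ≈ 3.76476e+08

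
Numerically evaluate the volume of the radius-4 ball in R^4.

The n-ball volume is π^(n/2)·r^n/Γ(n/2+1). With n=4, r=4: V = 128·π^2 ≈ 1263.31.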